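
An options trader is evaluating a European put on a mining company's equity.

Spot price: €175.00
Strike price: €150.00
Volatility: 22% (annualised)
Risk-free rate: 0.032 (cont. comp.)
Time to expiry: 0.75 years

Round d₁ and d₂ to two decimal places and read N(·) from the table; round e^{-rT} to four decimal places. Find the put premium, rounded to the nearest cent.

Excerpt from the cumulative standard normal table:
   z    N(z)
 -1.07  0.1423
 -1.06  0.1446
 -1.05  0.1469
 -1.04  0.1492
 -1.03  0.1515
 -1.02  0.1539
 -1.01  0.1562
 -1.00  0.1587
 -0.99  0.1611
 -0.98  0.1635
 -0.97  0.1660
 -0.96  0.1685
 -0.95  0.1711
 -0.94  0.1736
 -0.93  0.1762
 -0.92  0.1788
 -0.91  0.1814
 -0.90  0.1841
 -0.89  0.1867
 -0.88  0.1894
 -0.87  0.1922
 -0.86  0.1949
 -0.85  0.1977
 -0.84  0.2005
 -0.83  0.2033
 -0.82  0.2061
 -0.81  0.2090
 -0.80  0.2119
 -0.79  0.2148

€2.85

T = 0.75;  σ√T = 0.1905
d₁ = [ln(175/150) + (0.032 + 0.22²/2)·0.75] / 0.1905 = [0.1542 + 0.0421] / 0.1905 = 1.0303 → 1.03
d₂ = d₁ − σ√T = 1.0303 − 0.1905 = 0.8398 → 0.84
e^(−rT) = e^(−0.032·0.75) = 0.9763
N(−d₂) = N(-0.84) = 0.2005;  N(−d₁) = N(-1.03) = 0.1515
P = 150·0.9763·0.2005 − 175·0.1515 = 29.3622 − 26.5125 = 2.8497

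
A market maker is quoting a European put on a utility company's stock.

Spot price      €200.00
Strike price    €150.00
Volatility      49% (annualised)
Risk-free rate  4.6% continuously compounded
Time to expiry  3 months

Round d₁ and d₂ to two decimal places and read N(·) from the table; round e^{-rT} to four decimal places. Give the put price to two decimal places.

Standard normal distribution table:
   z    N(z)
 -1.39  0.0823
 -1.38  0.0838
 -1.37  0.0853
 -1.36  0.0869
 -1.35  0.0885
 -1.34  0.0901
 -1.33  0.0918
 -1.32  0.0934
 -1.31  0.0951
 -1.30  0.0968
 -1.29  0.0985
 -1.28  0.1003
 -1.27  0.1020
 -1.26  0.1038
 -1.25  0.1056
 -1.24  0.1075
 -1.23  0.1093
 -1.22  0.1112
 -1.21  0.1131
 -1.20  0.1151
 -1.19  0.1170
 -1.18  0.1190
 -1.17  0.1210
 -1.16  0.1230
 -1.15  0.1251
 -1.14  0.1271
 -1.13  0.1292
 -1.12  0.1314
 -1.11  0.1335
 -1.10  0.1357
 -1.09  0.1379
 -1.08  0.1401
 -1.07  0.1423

€2.10

T = 0.25;  σ√T = 0.2450
ln(S/K) + (r + σ²/2)T = ln(200/150) + (0.046 + 0.49²/2)·0.25 = 0.2877 + 0.0415 = 0.3292
d₁ = 0.3292 / 0.2450 = 1.3437 → 1.34
d₂ = d₁ − σ√T = 1.3437 − 0.2450 = 1.0987 → 1.10
exp(−rT) = exp(−0.046·0.25) = 0.9886
N(−d₂) = N(-1.10) = 0.1357;  N(−d₁) = N(-1.34) = 0.0901
P = 150·0.9886·0.1357 − 200·0.0901 = 20.1230 − 18.0200 = 2.1030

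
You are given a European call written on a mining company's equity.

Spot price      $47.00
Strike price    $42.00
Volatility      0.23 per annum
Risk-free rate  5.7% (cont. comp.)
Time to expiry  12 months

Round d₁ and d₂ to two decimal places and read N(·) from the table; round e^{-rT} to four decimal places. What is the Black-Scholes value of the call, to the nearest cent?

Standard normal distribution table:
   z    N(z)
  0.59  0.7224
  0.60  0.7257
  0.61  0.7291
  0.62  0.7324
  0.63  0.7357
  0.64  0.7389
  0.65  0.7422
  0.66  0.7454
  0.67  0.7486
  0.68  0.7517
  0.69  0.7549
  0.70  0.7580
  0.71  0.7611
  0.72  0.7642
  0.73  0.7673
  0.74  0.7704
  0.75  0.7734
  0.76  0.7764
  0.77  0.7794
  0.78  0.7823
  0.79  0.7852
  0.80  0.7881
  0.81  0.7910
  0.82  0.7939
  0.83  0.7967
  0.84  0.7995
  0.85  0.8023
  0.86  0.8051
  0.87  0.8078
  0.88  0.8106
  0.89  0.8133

$8.65

T = 1;  σ√T = 0.2300
ln(S/K) + (r + σ²/2)T = ln(47/42) + (0.057 + 0.23²/2)·1 = 0.1125 + 0.0834 = 0.1959
d₁ = 0.1959 / 0.2300 = 0.8519 ≈ 0.85
d₂ = d₁ − σ√T = 0.8519 − 0.2300 = 0.6219 ≈ 0.62
exp(−rT) = exp(−0.057·1) = 0.9446
N(d₁) = N(0.85) = 0.8023;  N(d₂) = N(0.62) = 0.7324
C = 47·0.8023 − 42·0.9446·0.7324 = 37.7081 − 29.0567 = 8.6514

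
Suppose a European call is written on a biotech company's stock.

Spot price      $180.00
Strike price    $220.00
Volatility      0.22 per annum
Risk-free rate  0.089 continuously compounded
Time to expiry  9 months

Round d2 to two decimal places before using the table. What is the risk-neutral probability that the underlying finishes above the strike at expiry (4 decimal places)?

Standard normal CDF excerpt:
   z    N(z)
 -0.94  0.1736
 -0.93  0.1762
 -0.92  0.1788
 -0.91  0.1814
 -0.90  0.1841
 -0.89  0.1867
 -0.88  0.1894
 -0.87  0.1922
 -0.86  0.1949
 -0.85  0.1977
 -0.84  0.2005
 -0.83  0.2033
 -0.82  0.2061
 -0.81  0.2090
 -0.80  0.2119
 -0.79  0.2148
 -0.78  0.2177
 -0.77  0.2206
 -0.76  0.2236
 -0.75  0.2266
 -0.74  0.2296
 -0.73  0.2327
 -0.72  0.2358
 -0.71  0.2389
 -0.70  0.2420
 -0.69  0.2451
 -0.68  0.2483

0.2119

σ√T = 0.22·√0.75 = 0.1905
d₁ = [ln(180/220) + (0.089 + 0.22²/2)·0.75] / 0.1905 = [-0.2007 + 0.0849] / 0.1905 = -0.6076 which rounds to -0.61
d₂ = d₁ − σ√T = -0.6076 − 0.1905 = -0.7982 which rounds to -0.80
Risk-neutral Pr[S_T > K] = N(d₂) = N(-0.80) = 0.2119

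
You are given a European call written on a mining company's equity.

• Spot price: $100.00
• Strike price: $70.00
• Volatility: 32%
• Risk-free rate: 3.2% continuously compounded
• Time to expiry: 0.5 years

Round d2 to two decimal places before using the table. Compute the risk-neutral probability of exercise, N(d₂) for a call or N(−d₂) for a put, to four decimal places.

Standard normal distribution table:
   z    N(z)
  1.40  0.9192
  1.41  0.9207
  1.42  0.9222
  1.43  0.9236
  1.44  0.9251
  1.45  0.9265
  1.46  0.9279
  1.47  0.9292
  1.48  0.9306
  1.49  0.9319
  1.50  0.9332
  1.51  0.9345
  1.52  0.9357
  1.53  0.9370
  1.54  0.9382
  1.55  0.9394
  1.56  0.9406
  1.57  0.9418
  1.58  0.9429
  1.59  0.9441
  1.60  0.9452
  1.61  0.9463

σ√T = 0.32 × 0.7071 = 0.2263
d₁ = [ln(100/70) + (0.032 + ½·0.32²)·0.5] / (σ√T) = (0.3567 + 0.0416) / 0.2263 = 1.7601 ⇒ 1.76
d₂ = 1.7601 − 0.2263 = 1.5339 ⇒ 1.53
Risk-neutral Pr[S_T > K] = N(d₂) = N(1.53) = 0.9370

0.9370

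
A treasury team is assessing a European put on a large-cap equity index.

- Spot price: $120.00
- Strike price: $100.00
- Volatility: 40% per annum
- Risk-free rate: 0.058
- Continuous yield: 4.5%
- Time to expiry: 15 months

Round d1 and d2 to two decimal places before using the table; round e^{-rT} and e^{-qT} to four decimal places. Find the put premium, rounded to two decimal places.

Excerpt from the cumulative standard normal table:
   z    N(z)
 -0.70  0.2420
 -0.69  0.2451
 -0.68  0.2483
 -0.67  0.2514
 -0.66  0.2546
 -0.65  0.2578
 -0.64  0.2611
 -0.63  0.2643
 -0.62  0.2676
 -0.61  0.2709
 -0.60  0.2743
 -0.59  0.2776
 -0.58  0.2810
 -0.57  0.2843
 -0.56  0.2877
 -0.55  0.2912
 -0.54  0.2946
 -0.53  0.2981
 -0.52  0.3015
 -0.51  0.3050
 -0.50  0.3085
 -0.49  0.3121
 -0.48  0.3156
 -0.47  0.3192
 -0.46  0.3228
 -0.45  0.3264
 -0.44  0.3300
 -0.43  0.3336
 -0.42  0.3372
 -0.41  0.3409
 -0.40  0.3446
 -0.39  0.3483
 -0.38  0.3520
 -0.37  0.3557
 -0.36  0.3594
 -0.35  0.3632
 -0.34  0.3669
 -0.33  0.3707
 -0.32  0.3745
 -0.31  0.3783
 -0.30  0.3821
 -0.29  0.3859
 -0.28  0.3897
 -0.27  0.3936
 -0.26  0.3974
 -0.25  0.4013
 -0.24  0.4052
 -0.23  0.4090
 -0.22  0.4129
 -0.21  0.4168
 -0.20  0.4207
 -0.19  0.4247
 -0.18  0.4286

$9.89

σ√T = 0.4 × 1.1180 = 0.4472
d₁ = [ln(120/100) + (0.058 − 0.045 + 0.4²/2)·1.25] / 0.4472 = [0.1823 + 0.1163] / 0.4472 = 0.6676 ≈ 0.67
d₂ = d₁ − σ√T = 0.6676 − 0.4472 = 0.2204 ≈ 0.22
exp(−qT) = exp(−0.045·1.25) = 0.9453;  exp(−rT) = exp(−0.058·1.25) = 0.9301
N(−d₂) = N(-0.22) = 0.4129;  N(−d₁) = N(-0.67) = 0.2514
P = 100·0.9301·0.4129 − 120·0.9453·0.2514 = 38.4038 − 28.5178 = 9.8860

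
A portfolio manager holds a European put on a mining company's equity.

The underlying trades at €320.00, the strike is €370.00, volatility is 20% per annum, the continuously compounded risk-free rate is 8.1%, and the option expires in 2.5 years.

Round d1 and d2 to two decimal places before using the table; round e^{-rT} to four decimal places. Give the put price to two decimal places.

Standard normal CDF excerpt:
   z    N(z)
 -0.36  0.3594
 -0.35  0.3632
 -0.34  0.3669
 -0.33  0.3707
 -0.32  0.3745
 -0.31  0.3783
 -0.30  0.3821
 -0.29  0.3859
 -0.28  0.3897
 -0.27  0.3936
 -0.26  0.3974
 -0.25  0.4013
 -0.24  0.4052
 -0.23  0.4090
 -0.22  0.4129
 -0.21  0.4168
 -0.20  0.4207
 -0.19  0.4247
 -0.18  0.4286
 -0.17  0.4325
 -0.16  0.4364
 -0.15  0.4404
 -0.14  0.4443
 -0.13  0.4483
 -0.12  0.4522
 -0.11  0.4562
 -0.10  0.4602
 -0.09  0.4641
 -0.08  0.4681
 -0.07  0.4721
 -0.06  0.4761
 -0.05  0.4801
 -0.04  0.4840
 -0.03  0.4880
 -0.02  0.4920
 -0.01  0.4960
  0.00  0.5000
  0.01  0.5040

T = 2.5;  σ√T = 0.3162
ln(S/K) + (r + σ²/2)T = ln(320/370) + (0.081 + 0.2²/2)·2.5 = -0.1452 + 0.2525 = 0.1073
d₁ = 0.1073 / 0.3162 = 0.3394 which rounds to 0.34
d₂ = d₁ − σ√T = 0.3394 − 0.3162 = 0.0231 which rounds to 0.02
e^(−rT) = e^(−0.081·2.5) = 0.8167
P = 370·0.8167·N(-0.02) − 320·N(-0.34) = 370·0.8167·0.4920 − 320·0.3669 = 148.6721 − 117.4080 = 31.2641

€31.26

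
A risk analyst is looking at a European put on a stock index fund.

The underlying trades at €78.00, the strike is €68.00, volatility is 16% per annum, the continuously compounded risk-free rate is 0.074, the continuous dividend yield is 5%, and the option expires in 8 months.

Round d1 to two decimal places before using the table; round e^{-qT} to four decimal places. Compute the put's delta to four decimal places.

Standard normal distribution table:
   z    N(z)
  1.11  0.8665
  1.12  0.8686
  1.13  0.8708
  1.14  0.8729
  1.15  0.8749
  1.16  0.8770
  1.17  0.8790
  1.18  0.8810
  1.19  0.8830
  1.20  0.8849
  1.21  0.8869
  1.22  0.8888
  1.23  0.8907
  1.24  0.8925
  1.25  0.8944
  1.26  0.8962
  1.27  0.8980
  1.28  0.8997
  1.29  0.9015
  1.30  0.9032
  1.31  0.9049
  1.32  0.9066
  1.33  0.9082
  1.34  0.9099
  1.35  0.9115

T = 0.6667;  σ√T = 0.1306
d₁ = [ln(78/68) + (0.074 − 0.05 + 0.16²/2)·0.6667] / 0.1306 = [0.1372 + 0.0245] / 0.1306 = 1.2380 → 1.24
N(d₁) = N(1.24) = 0.8925
Δ_put = e^(−qT)·(N(d₁) − 1) = 0.9672·(0.8925 − 1) = -0.1040

-0.1040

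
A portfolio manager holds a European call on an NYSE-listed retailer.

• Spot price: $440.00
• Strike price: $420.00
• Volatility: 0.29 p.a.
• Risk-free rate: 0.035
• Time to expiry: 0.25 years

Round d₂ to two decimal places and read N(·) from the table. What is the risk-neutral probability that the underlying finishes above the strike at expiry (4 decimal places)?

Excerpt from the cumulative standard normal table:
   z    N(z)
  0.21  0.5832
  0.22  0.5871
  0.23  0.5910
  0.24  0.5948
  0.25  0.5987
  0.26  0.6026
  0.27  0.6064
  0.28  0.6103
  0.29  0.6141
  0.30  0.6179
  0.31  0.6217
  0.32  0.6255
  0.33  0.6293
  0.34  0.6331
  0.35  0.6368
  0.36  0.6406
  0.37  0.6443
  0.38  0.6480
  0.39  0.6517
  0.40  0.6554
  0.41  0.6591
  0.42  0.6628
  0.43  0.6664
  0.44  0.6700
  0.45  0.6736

0.6217

σ√T = 0.29 × 0.5000 = 0.1450
d₁ = [ln(440/420) + (0.035 + 0.29²/2)·0.25] / 0.1450 = [0.0465 + 0.0193] / 0.1450 = 0.4537 ≈ 0.45
d₂ = d₁ − σ√T = 0.4537 − 0.1450 = 0.3087 ≈ 0.31
Pr(exercise) under Q = N(d₂) = 0.6217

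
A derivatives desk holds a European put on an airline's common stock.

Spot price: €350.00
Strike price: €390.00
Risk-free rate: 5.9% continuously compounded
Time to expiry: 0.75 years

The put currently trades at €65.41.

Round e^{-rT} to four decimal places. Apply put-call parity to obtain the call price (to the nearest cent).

€42.30

exp(−rT) = exp(−0.059·0.75) = 0.9567
Put-call parity: C − P = S − K·e^(−rT) = 350 − 390·0.9567 = 350 − 373.1130 = -23.1130
C = P + (C − P) = 65.41 + (-23.1130) = 42.2970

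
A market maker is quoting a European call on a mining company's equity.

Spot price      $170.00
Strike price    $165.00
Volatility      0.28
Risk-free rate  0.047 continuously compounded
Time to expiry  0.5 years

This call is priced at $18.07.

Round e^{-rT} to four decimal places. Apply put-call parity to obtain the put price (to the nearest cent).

$9.24

exp(−rT) = exp(−0.047·0.5) = 0.9768
Put-call parity: C − P = S − K·e^(−rT) = 170 − 165·0.9768 = 170 − 161.1720 = 8.8280
P = C − (C − P) = 18.07 − (8.8280) = 9.2420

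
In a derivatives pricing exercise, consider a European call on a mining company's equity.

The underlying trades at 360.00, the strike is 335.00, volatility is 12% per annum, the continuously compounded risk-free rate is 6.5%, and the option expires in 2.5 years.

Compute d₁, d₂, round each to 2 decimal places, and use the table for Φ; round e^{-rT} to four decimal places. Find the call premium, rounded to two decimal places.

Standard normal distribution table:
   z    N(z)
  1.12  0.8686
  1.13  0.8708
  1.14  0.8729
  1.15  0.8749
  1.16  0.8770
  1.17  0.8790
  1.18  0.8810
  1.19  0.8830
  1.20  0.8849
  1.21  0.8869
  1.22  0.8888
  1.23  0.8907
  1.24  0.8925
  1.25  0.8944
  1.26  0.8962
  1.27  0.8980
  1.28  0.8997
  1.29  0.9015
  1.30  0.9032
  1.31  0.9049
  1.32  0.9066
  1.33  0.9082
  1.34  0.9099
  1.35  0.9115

T = 2.5;  σ√T = 0.1897
d₁ = [ln(360/335) + (0.065 + 0.12²/2)·2.5] / 0.1897 = [0.0720 + 0.1805] / 0.1897 = 1.3307 ≈ 1.33
d₂ = d₁ − σ√T = 1.3307 − 0.1897 = 1.1409 ≈ 1.14
e^(−rT) = e^(−0.065·2.5) = 0.8500
N(d₁) = N(1.33) = 0.9082;  N(d₂) = N(1.14) = 0.8729
C = 360·0.9082 − 335·0.8500·0.8729 = 326.9520 − 248.5583 = 78.3937

78.39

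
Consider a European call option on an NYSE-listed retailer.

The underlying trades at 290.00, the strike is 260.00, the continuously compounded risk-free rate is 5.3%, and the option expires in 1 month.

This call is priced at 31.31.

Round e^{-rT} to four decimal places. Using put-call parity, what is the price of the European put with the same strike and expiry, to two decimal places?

0.17

exp(−rT) = exp(−0.053·0.08333) = 0.9956
Put-call parity: C − P = S − K·e^(−rT) = 290 − 260·0.9956 = 290 − 258.8560 = 31.1440
P = C − (C − P) = 31.31 − (31.1440) = 0.1660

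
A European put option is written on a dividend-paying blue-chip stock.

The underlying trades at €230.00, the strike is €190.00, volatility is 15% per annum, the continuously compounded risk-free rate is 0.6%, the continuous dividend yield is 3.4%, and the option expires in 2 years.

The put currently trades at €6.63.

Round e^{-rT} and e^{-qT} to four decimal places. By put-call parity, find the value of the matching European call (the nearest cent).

e^(−qT) = e^(−0.034·2) = 0.9343;  e^(−rT) = e^(−0.006·2) = 0.9881
Put-call parity: C − P = S·e^(−qT) − K·e^(−rT) = 230·0.9343 − 190·0.9881 = 214.8890 − 187.7390 = 27.1500
C = P + (C − P) = 6.63 + (27.1500) = 33.7800

€33.78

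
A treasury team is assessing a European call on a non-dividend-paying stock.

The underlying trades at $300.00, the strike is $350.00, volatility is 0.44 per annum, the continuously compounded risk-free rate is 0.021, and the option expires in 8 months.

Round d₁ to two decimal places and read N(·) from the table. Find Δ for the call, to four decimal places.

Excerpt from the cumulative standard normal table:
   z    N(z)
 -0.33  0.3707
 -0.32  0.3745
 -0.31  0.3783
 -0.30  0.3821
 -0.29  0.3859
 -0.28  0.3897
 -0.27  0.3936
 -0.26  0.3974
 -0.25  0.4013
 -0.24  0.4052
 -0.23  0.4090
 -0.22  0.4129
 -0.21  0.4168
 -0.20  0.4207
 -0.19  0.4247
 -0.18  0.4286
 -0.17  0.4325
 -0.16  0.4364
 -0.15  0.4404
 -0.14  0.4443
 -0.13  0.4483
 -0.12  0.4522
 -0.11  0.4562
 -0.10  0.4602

0.4168

σ√T = 0.44·√0.6667 = 0.3593
d₁ = [ln(300/350) + (0.021 + 0.44²/2)·0.6667] / 0.3593 = [-0.1542 + 0.0785] / 0.3593 = -0.2105 which rounds to -0.21
N(d₁) = N(-0.21) = 0.4168
Δ_call = N(d₁) = 0.4168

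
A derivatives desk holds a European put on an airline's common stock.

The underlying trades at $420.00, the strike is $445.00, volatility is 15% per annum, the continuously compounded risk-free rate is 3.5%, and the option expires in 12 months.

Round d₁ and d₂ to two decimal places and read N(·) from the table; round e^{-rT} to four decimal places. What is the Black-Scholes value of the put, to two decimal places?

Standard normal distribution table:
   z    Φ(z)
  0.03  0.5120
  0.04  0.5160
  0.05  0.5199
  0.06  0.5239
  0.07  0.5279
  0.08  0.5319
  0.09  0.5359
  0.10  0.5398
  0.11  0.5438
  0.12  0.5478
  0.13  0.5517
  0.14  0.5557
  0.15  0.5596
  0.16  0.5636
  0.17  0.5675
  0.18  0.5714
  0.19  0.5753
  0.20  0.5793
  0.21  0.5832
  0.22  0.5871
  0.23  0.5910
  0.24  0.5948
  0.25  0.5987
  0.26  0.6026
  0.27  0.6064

$30.55

T = 1;  σ√T = 0.1500
d₁ = [ln(420/445) + (0.035 + ½·0.15²)·1] / (σ√T) = (-0.0578 + 0.0462) / 0.1500 = -0.0771 ≈ -0.08
d₂ = -0.0771 − 0.1500 = -0.2271 ≈ -0.23
exp(−rT) = exp(−0.035·1) = 0.9656
N(−d₂) = N(0.23) = 0.5910;  N(−d₁) = N(0.08) = 0.5319
P = 445·0.9656·0.5910 − 420·0.5319 = 253.9480 − 223.3980 = 30.5500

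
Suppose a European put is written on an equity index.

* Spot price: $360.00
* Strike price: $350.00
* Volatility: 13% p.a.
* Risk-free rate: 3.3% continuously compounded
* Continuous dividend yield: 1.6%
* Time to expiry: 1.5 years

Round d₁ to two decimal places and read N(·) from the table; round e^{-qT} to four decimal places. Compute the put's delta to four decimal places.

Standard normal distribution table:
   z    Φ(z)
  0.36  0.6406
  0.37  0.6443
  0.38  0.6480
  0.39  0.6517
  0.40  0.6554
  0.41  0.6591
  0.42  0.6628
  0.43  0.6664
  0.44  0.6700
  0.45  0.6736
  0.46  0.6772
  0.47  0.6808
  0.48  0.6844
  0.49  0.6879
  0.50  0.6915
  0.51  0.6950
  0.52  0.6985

-0.3292

T = 1.5;  σ√T = 0.1592
d₁ = [ln(360/350) + (0.033 − 0.016 + ½·0.13²)·1.5] / (σ√T) = (0.0282 + 0.0382) / 0.1592 = 0.4167 ⇒ 0.42
N(d₁) = N(0.42) = 0.6628
Δ_put = e^(−qT)·(N(d₁) − 1) = 0.9763·(0.6628 − 1) = -0.3292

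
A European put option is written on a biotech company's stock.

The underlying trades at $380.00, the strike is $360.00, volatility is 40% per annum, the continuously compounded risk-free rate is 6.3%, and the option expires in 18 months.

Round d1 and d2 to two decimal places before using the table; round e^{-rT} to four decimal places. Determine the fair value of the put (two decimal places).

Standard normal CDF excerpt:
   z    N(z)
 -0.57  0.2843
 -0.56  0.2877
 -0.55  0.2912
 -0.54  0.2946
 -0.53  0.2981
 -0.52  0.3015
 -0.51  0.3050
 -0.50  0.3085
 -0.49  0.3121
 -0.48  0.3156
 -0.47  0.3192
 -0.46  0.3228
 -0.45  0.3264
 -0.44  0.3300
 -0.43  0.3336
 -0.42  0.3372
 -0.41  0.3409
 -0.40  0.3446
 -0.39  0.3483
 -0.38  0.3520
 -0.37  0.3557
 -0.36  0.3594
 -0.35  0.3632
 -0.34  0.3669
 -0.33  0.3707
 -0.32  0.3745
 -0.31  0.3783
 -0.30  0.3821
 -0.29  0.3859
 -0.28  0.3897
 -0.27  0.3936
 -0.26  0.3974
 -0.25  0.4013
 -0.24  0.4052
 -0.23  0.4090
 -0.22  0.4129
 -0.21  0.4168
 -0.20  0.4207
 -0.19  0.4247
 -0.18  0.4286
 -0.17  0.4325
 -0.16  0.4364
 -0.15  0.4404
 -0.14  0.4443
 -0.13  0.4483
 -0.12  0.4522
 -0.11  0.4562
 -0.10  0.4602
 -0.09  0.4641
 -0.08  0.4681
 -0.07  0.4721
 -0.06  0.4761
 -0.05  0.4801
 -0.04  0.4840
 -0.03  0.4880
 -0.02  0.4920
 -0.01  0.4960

T = 1.5;  σ√T = 0.4899
d₁ = [ln(380/360) + (0.063 + ½·0.4²)·1.5] / (σ√T) = (0.0541 + 0.2145) / 0.4899 = 0.5482 which rounds to 0.55
d₂ = 0.5482 − 0.4899 = 0.0583 which rounds to 0.06
e^(−rT) = e^(−0.063·1.5) = 0.9098
N(−d₂) = N(-0.06) = 0.4761;  N(−d₁) = N(-0.55) = 0.2912
P = 360·0.9098·0.4761 − 380·0.2912 = 155.9361 − 110.6560 = 45.2801

$45.28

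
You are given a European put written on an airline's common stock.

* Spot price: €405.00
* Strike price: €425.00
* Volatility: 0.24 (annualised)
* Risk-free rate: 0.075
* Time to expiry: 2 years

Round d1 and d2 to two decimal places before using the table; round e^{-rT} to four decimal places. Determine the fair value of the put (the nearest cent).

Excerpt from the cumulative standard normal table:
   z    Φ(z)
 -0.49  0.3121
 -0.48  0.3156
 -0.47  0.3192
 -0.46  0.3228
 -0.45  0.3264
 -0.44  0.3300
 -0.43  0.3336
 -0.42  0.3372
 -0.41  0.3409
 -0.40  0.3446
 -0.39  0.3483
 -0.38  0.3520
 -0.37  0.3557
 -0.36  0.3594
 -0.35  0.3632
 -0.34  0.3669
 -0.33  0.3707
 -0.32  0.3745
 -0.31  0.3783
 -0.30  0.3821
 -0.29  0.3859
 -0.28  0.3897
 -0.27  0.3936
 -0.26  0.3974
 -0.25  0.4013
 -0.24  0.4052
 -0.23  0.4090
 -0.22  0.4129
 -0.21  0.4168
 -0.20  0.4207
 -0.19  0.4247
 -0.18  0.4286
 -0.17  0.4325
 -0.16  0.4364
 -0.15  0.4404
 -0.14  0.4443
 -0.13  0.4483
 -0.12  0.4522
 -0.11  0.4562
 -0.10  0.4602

€34.71

σ√T = 0.24 × 1.4142 = 0.3394
d₁ = [ln(405/425) + (0.075 + ½·0.24²)·2] / (σ√T) = (-0.0482 + 0.2076) / 0.3394 = 0.4696 ⇒ 0.47
d₂ = 0.4696 − 0.3394 = 0.1302 ⇒ 0.13
exp(−rT) = exp(−0.075·2) = 0.8607
N(−d₂) = N(-0.13) = 0.4483;  N(−d₁) = N(-0.47) = 0.3192
P = 425·0.8607·0.4483 − 405·0.3192 = 163.9870 − 129.2760 = 34.7110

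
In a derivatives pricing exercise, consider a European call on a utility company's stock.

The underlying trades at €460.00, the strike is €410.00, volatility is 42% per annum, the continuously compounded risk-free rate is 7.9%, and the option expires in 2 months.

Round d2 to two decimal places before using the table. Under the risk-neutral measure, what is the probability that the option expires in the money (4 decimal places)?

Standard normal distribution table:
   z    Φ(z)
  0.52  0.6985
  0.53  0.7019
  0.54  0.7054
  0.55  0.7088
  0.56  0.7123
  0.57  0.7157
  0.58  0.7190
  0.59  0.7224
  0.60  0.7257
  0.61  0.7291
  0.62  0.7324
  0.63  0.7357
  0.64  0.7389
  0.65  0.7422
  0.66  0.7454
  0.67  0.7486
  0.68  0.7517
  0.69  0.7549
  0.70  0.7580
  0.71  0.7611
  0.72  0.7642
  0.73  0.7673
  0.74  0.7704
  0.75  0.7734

σ√T = 0.42 × 0.4082 = 0.1715
d₁ = [ln(460/410) + (0.079 + ½·0.42²)·0.1667] / (σ√T) = (0.1151 + 0.0279) / 0.1715 = 0.8336 which rounds to 0.83
d₂ = 0.8336 − 0.1715 = 0.6622 which rounds to 0.66
Risk-neutral Pr[S_T > K] = N(d₂) = N(0.66) = 0.7454

0.7454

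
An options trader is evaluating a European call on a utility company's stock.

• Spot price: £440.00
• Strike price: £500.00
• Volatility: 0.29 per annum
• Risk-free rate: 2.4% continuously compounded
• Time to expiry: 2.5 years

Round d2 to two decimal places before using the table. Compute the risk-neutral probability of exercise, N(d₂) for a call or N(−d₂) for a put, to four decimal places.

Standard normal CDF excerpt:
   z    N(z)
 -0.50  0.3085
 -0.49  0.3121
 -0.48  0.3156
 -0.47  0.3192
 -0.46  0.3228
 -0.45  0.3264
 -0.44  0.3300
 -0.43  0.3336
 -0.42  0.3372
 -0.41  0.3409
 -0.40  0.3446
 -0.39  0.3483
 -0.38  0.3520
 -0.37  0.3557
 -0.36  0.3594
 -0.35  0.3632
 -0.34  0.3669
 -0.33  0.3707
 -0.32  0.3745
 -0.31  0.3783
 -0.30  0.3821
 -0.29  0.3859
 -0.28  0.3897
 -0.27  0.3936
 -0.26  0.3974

T = 2.5;  σ√T = 0.4585
d₁ = [ln(440/500) + (0.024 + ½·0.29²)·2.5] / (σ√T) = (-0.1278 + 0.1651) / 0.4585 = 0.0813 ⇒ 0.08
d₂ = 0.0813 − 0.4585 = -0.3772 ⇒ -0.38
Risk-neutral Pr[S_T > K] = N(d₂) = N(-0.38) = 0.3520

0.3520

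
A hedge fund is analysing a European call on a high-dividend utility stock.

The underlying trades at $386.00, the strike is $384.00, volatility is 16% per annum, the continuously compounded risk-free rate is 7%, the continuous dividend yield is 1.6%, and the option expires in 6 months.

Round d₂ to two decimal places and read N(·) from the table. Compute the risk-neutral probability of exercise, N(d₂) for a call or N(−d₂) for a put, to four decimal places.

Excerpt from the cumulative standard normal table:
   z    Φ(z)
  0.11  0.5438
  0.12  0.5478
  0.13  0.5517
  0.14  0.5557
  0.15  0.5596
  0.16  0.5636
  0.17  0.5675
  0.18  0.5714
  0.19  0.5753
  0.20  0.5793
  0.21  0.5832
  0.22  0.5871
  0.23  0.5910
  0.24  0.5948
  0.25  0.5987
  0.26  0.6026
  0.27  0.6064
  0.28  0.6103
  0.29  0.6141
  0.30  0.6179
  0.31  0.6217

T = 0.5;  σ√T = 0.1131
d₁ = [ln(386/384) + (0.07 − 0.016 + 0.16²/2)·0.5] / 0.1131 = [0.0052 + 0.0334] / 0.1131 = 0.3411 which rounds to 0.34
d₂ = d₁ − σ√T = 0.3411 − 0.1131 = 0.2280 which rounds to 0.23
Pr(exercise) under Q = N(d₂) = 0.5910

0.5910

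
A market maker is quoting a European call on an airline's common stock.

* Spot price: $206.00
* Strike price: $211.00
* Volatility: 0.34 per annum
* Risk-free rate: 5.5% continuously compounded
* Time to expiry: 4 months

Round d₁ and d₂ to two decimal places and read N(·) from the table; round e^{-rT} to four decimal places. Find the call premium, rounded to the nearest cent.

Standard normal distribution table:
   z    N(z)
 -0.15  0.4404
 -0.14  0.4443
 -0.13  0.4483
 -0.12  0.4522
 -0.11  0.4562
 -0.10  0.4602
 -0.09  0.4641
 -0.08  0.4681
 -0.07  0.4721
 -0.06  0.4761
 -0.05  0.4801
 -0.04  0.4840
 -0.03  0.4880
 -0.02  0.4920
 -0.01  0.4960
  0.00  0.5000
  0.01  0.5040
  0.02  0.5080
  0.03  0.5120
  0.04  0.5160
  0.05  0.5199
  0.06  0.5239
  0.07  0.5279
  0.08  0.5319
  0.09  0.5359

σ√T = 0.34 × 0.5774 = 0.1963
d₁ = [ln(206/211) + (0.055 + 0.34²/2)·0.3333] / 0.1963 = [-0.0240 + 0.0376] / 0.1963 = 0.0694 ⇒ 0.07
d₂ = d₁ − σ√T = 0.0694 − 0.1963 = -0.1269 ⇒ -0.13
e^(−rT) = e^(−0.055·0.3333) = 0.9818
N(d₁) = N(0.07) = 0.5279;  N(d₂) = N(-0.13) = 0.4483
C = 206·0.5279 − 211·0.9818·0.4483 = 108.7474 − 92.8697 = 15.8777

$15.88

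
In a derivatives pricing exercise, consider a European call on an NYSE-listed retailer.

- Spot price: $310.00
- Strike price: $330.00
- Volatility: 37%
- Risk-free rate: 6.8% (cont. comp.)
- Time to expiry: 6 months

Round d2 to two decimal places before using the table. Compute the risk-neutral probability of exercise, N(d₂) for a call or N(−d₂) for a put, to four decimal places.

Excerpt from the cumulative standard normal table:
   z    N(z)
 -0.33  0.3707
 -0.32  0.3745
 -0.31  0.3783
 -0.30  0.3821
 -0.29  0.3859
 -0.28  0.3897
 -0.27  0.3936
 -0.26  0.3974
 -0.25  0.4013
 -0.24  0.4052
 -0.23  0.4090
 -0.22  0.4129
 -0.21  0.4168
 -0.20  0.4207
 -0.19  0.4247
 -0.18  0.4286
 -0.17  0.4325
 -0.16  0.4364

0.4052

σ√T = 0.37 × 0.7071 = 0.2616
d₁ = [ln(310/330) + (0.068 + 0.37²/2)·0.5] / 0.2616 = [-0.0625 + 0.0682] / 0.2616 = 0.0218 ≈ 0.02
d₂ = d₁ − σ√T = 0.0218 − 0.2616 = -0.2398 ≈ -0.24
Risk-neutral Pr[S_T > K] = N(d₂) = N(-0.24) = 0.4052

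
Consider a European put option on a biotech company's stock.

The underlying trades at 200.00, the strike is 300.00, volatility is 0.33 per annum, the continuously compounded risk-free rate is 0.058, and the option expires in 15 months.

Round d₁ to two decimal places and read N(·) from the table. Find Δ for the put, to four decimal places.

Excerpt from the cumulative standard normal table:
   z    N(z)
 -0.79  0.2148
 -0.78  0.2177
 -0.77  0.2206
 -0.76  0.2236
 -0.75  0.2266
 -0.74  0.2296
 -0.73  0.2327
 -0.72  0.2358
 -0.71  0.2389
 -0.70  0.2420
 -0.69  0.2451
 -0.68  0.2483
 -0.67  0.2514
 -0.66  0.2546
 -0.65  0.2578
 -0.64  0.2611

T = 1.25;  σ√T = 0.3690
d₁ = [ln(200/300) + (0.058 + 0.33²/2)·1.25] / 0.3690 = [-0.4055 + 0.1406] / 0.3690 = -0.7180 → -0.72
N(d₁) = N(-0.72) = 0.2358
Δ_put = N(d₁) − 1 = 0.2358 − 1 = -0.7642

-0.7642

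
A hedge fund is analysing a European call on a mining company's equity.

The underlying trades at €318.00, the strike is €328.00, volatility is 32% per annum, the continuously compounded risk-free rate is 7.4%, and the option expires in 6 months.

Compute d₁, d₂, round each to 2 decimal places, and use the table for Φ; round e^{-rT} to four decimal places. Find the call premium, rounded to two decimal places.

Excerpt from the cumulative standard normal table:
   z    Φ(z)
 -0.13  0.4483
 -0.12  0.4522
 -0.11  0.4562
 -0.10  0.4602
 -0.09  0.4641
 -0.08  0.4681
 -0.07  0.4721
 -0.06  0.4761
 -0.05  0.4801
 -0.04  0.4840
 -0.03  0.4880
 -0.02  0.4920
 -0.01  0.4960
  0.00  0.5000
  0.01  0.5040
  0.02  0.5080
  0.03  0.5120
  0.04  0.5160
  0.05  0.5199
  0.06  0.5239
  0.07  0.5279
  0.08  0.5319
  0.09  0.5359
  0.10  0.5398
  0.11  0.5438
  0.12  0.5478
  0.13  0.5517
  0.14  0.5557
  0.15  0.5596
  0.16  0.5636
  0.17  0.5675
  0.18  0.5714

€30.01

σ√T = 0.32·√0.5 = 0.2263
d₁ = [ln(318/328) + (0.074 + 0.32²/2)·0.5] / 0.2263 = [-0.0310 + 0.0626] / 0.2263 = 0.1398 which rounds to 0.14
d₂ = d₁ − σ√T = 0.1398 − 0.2263 = -0.0865 which rounds to -0.09
exp(−rT) = exp(−0.074·0.5) = 0.9637
N(d₁) = N(0.14) = 0.5557;  N(d₂) = N(-0.09) = 0.4641
C = 318·0.5557 − 328·0.9637·0.4641 = 176.7126 − 146.6990 = 30.0136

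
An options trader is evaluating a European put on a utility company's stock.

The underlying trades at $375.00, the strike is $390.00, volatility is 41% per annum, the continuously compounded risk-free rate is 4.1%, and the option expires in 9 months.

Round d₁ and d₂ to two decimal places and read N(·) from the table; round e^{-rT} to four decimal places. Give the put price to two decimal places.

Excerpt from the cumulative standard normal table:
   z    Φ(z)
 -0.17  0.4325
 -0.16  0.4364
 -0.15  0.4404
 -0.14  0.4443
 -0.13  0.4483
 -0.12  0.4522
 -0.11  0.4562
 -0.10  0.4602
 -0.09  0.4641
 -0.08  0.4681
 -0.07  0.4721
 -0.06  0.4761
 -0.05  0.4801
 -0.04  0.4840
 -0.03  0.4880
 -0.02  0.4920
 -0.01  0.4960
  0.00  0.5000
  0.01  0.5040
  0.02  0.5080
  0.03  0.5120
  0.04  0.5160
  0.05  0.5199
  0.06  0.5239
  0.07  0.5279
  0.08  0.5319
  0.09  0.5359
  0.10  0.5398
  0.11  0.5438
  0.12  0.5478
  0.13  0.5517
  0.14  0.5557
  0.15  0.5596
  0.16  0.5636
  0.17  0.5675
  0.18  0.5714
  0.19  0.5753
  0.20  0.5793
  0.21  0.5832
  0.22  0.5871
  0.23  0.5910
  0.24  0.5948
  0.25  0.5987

σ√T = 0.41 × 0.8660 = 0.3551
d₁ = [ln(375/390) + (0.041 + ½·0.41²)·0.75] / (σ√T) = (-0.0392 + 0.0938) / 0.3551 = 0.1537 ⇒ 0.15
d₂ = 0.1537 − 0.3551 = -0.2014 ⇒ -0.20
e^(−rT) = e^(−0.041·0.75) = 0.9697
P = 390·0.9697·N(0.20) − 375·N(-0.15) = 390·0.9697·0.5793 − 375·0.4404 = 219.0814 − 165.1500 = 53.9314

$53.93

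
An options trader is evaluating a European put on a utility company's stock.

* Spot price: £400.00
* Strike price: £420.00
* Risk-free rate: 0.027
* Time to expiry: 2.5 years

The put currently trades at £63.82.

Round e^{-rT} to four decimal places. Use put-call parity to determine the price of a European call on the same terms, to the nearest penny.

exp(−rT) = exp(−0.027·2.5) = 0.9347
Put-call parity: C − P = S − K·e^(−rT) = 400 − 420·0.9347 = 400 − 392.5740 = 7.4260
C = P + (C − P) = 63.82 + (7.4260) = 71.2460

£71.25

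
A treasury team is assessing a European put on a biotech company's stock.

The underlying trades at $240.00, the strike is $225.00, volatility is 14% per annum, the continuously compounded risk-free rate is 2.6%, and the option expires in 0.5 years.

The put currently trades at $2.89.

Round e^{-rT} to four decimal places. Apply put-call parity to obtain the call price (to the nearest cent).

e^(−rT) = e^(−0.026·0.5) = 0.9871
Put-call parity: C − P = S − K·e^(−rT) = 240 − 225·0.9871 = 240 − 222.0975 = 17.9025
C = P + (C − P) = 2.89 + (17.9025) = 20.7925

$20.79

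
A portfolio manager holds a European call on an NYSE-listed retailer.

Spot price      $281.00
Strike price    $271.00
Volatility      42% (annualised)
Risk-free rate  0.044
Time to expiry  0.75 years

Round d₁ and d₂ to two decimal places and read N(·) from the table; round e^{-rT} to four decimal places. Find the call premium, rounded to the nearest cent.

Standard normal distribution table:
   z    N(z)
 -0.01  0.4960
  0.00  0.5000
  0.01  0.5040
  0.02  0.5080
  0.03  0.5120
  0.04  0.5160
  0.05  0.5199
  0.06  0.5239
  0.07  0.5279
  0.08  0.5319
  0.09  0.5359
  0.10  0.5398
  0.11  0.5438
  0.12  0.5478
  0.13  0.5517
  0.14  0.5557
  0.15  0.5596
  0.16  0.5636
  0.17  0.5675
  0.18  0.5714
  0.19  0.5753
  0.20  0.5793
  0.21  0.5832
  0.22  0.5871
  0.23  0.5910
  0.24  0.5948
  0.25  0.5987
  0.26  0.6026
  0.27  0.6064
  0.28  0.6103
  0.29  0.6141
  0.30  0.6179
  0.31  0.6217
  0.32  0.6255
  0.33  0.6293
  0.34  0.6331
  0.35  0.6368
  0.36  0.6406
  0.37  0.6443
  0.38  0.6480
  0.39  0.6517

$48.90

σ√T = 0.42 × 0.8660 = 0.3637
d₁ = [ln(281/271) + (0.044 + 0.42²/2)·0.75] / 0.3637 = [0.0362 + 0.0991] / 0.3637 = 0.3722 which rounds to 0.37
d₂ = d₁ − σ√T = 0.3722 − 0.3637 = 0.0085 which rounds to 0.01
exp(−rT) = exp(−0.044·0.75) = 0.9675
N(d₁) = N(0.37) = 0.6443;  N(d₂) = N(0.01) = 0.5040
C = 281·0.6443 − 271·0.9675·0.5040 = 181.0483 − 132.1450 = 48.9033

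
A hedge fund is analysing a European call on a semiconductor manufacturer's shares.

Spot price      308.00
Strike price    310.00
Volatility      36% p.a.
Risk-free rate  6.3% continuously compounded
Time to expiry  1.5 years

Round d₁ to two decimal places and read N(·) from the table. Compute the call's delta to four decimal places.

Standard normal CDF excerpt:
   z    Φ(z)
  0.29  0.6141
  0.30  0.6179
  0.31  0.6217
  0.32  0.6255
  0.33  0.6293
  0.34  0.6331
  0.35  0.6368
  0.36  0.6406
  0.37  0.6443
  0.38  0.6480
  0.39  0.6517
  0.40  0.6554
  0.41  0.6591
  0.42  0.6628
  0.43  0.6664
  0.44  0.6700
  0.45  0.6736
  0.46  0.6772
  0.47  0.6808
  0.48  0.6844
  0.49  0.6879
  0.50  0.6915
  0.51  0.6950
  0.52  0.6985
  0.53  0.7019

0.6628

σ√T = 0.36 × 1.2247 = 0.4409
ln(S/K) + (r + σ²/2)T = ln(308/310) + (0.063 + 0.36²/2)·1.5 = -0.0065 + 0.1917 = 0.1852
d₁ = 0.1852 / 0.4409 = 0.4201 ⇒ 0.42
N(d₁) = N(0.42) = 0.6628
Δ_call = N(d₁) = 0.6628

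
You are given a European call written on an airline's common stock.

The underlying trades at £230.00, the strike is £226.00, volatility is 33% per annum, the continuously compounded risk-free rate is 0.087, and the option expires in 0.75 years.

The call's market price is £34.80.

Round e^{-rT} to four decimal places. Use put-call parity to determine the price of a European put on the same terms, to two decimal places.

e^(−rT) = e^(−0.087·0.75) = 0.9368
Put-call parity: C − P = S − K·e^(−rT) = 230 − 226·0.9368 = 230 − 211.7168 = 18.2832
P = C − (C − P) = 34.80 − (18.2832) = 16.5168

£16.52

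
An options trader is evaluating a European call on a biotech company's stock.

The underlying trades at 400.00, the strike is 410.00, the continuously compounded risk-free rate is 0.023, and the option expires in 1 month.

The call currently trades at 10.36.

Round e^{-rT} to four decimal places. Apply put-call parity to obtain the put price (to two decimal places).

e^(−rT) = e^(−0.023·0.08333) = 0.9981
Put-call parity: C − P = S − K·e^(−rT) = 400 − 410·0.9981 = 400 − 409.2210 = -9.2210
P = C − (C − P) = 10.36 − (-9.2210) = 19.5810

19.58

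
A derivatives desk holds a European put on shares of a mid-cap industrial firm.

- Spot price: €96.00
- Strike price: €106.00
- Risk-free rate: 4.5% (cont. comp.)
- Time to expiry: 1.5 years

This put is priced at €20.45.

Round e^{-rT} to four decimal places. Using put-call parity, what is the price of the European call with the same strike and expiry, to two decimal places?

e^(−rT) = e^(−0.045·1.5) = 0.9347
Put-call parity: C − P = S − K·e^(−rT) = 96 − 106·0.9347 = 96 − 99.0782 = -3.0782
C = P + (C − P) = 20.45 + (-3.0782) = 17.3718

€17.37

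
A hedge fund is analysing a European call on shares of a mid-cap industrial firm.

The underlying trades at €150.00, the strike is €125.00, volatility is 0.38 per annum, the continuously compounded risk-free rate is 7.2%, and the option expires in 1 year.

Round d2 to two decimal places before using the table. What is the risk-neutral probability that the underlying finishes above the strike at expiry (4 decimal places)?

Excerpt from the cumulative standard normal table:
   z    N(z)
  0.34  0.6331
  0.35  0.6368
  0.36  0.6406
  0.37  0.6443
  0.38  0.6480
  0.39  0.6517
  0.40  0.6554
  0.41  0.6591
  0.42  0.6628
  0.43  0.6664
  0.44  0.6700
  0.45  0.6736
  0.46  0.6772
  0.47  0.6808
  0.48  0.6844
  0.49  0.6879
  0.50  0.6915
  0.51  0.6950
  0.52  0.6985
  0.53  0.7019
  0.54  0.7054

0.6844

σ√T = 0.38·√1 = 0.3800
d₁ = [ln(150/125) + (0.072 + 0.38²/2)·1] / 0.3800 = [0.1823 + 0.1442] / 0.3800 = 0.8593 which rounds to 0.86
d₂ = d₁ − σ√T = 0.8593 − 0.3800 = 0.4793 which rounds to 0.48
Pr(exercise) under Q = N(d₂) = 0.6844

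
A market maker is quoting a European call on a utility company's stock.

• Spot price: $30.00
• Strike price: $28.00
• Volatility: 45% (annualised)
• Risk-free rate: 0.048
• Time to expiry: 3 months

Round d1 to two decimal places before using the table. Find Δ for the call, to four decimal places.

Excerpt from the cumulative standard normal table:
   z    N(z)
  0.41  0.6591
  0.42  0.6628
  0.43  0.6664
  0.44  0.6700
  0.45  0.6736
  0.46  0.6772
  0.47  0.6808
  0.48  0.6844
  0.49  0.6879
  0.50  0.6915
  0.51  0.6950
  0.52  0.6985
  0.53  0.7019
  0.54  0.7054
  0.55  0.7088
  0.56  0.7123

σ√T = 0.45 × 0.5000 = 0.2250
ln(S/K) + (r + σ²/2)T = ln(30/28) + (0.048 + 0.45²/2)·0.25 = 0.0690 + 0.0373 = 0.1063
d₁ = 0.1063 / 0.2250 = 0.4725 ⇒ 0.47
N(d₁) = N(0.47) = 0.6808
Δ_call = N(d₁) = 0.6808

0.6808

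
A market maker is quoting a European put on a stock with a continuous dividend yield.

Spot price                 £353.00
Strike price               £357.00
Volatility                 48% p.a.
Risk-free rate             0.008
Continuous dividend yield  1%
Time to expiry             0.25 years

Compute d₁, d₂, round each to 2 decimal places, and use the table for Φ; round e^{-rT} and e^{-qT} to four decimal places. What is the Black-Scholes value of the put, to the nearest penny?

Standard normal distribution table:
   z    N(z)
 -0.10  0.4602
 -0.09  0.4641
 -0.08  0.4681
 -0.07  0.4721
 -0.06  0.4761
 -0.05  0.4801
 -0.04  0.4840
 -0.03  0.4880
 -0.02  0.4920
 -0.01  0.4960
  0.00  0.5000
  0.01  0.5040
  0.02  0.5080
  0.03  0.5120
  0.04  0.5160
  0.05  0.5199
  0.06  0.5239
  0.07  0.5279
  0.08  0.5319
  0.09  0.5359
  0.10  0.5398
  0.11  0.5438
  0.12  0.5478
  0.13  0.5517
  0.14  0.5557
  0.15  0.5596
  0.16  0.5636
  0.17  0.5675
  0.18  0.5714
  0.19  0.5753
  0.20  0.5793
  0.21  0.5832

T = 0.25;  σ√T = 0.2400
ln(S/K) + (r − q + σ²/2)T = ln(353/357) + (0.008 − 0.01 + 0.48²/2)·0.25 = -0.0113 + 0.0283 = 0.0170
d₁ = 0.0170 / 0.2400 = 0.0710 ⇒ 0.07
d₂ = d₁ − σ√T = 0.0710 − 0.2400 = -0.1690 ⇒ -0.17
exp(−qT) = exp(−0.01·0.25) = 0.9975;  exp(−rT) = exp(−0.008·0.25) = 0.9980
P = 357·0.9980·N(0.17) − 353·0.9975·N(-0.07) = 357·0.9980·0.5675 − 353·0.9975·0.4721 = 202.1923 − 166.2347 = 35.9576

£35.96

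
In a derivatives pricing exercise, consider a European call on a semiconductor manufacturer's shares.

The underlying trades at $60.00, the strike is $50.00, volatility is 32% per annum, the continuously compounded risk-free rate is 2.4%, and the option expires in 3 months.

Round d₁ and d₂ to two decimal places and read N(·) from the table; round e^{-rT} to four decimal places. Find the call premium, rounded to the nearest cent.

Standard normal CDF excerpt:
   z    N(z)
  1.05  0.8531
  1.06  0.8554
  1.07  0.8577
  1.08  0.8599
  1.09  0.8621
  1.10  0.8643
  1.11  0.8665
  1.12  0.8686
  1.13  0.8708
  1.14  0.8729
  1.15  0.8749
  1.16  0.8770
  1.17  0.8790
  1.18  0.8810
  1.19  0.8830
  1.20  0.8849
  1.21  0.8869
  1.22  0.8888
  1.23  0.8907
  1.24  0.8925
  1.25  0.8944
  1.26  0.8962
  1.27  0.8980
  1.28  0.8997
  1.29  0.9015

σ√T = 0.32·√0.25 = 0.1600
ln(S/K) + (r + σ²/2)T = ln(60/50) + (0.024 + 0.32²/2)·0.25 = 0.1823 + 0.0188 = 0.2011
d₁ = 0.2011 / 0.1600 = 1.2570 → 1.26
d₂ = d₁ − σ√T = 1.2570 − 0.1600 = 1.0970 → 1.10
e^(−rT) = e^(−0.024·0.25) = 0.9940
N(d₁) = N(1.26) = 0.8962;  N(d₂) = N(1.10) = 0.8643
C = 60·0.8962 − 50·0.9940·0.8643 = 53.7720 − 42.9557 = 10.8163

$10.82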